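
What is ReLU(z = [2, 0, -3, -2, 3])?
h = [2, 0, 0, 0, 3]

ReLU applied element-wise: max(0,2)=2, max(0,0)=0, max(0,-3)=0, max(0,-2)=0, max(0,3)=3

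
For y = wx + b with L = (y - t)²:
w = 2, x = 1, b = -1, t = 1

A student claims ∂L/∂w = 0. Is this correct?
Correct

y = (2)(1) + -1 = 1
∂L/∂y = 2(y - t) = 2(1 - 1) = 0
∂y/∂w = x = 1
∂L/∂w = 0 × 1 = 0

Claimed value: 0
Correct: The correct gradient is 0.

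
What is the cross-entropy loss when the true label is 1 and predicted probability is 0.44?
L = 0.821

L = -1·log(0.44) - 0·log(0.56) = -log(0.44) = 0.821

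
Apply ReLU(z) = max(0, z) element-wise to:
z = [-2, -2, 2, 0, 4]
h = [0, 0, 2, 0, 4]

ReLU applied element-wise: max(0,-2)=0, max(0,-2)=0, max(0,2)=2, max(0,0)=0, max(0,4)=4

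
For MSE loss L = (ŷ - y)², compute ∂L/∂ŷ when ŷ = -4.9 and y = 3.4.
∂L/∂ŷ = -16.6

∂L/∂ŷ = 2(ŷ - y) = 2(-4.9 - 3.4) = 2(-8.3) = -16.6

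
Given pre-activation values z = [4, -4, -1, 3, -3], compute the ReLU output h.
h = [4, 0, 0, 3, 0]

ReLU applied element-wise: max(0,4)=4, max(0,-4)=0, max(0,-1)=0, max(0,3)=3, max(0,-3)=0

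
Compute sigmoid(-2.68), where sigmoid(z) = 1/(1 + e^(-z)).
0.06416

sigmoid(-2.68) = 1/(1 + e^(2.68)) = 1/(1 + 14.59) = 0.06416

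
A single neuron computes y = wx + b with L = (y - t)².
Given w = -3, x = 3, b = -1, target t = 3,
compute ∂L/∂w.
∂L/∂w = -78

y = wx + b = (-3)(3) + -1 = -10
∂L/∂y = 2(y - t) = 2(-10 - 3) = -26
∂y/∂w = x = 3
∂L/∂w = ∂L/∂y · ∂y/∂w = -26 × 3 = -78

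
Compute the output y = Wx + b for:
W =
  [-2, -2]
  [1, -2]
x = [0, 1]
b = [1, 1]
y = [-1, -1]

Wx = [-2×0 + -2×1, 1×0 + -2×1]
   = [-2, -2]
y = Wx + b = [-2 + 1, -2 + 1] = [-1, -1]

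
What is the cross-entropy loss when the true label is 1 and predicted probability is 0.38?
L = 0.9676

L = -1·log(0.38) - 0·log(0.62) = -log(0.38) = 0.9676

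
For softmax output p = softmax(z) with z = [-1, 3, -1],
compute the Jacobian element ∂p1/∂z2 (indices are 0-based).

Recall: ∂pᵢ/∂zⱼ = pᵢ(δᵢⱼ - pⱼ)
∂p1/∂z2 = -0.01704

p = softmax(z) = [0.01767, 0.9647, 0.01767]
p1 = 0.9647, p2 = 0.01767

∂p1/∂z2 = -p1 × p2 = -0.9647 × 0.01767 = -0.01704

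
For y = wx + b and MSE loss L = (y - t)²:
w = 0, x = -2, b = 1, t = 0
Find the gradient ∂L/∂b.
∂L/∂b = 2

y = wx + b = (0)(-2) + 1 = 1
∂L/∂y = 2(y - t) = 2(1 - 0) = 2
∂y/∂b = 1
∂L/∂b = ∂L/∂y · ∂y/∂b = 2 × 1 = 2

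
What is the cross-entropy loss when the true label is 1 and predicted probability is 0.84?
L = 0.1744

L = -1·log(0.84) - 0·log(0.16) = -log(0.84) = 0.1744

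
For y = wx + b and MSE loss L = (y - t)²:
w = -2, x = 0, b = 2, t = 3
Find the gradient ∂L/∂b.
∂L/∂b = -2

y = wx + b = (-2)(0) + 2 = 2
∂L/∂y = 2(y - t) = 2(2 - 3) = -2
∂y/∂b = 1
∂L/∂b = ∂L/∂y · ∂y/∂b = -2 × 1 = -2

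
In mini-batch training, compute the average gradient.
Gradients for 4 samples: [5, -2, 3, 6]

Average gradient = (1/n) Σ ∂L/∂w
Average gradient = 3

Average = (1/4)(5 + -2 + 3 + 6) = 12/4 = 3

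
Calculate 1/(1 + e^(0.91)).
0.287

sigmoid(-0.91) = 1/(1 + e^(0.91)) = 1/(1 + 2.484) = 0.287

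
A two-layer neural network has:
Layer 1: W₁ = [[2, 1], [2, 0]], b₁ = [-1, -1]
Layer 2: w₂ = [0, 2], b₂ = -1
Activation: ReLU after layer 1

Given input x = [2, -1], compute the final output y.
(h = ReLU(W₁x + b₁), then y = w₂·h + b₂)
y = 5

Layer 1 pre-activation: z₁ = [2, 3]
After ReLU: h = [2, 3]
Layer 2 output: y = 0×2 + 2×3 + -1 = 5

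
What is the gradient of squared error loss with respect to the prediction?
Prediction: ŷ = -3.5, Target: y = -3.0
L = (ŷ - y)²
∂L/∂ŷ = -1.0

∂L/∂ŷ = 2(ŷ - y) = 2(-3.5 - -3.0) = 2(-0.5) = -1.0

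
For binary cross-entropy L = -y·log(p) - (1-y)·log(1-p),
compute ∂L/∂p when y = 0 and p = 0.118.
∂L/∂p = 1.134

∂L/∂p = -y/p + (1-y)/(1-p) = 0 + 1/0.882 = 1.134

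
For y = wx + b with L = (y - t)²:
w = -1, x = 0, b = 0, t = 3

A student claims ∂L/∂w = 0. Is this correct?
Correct

y = (-1)(0) + 0 = 0
∂L/∂y = 2(y - t) = 2(0 - 3) = -6
∂y/∂w = x = 0
∂L/∂w = -6 × 0 = 0

Claimed value: 0
Correct: The correct gradient is 0.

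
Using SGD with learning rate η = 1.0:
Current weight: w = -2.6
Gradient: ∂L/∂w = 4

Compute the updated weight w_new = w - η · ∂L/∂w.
w_new = -6.6

w_new = w - η·∂L/∂w = -2.6 - 1.0×(4) = -2.6 - (4) = -6.6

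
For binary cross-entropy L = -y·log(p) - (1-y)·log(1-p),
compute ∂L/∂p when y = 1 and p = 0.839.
∂L/∂p = -1.192

∂L/∂p = -y/p + (1-y)/(1-p) = -1/0.839 + 0 = -1.192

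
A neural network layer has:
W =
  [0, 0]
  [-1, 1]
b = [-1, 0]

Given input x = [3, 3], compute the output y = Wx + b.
y = [-1, 0]

Wx = [0×3 + 0×3, -1×3 + 1×3]
   = [0, 0]
y = Wx + b = [0 + -1, 0 + 0] = [-1, 0]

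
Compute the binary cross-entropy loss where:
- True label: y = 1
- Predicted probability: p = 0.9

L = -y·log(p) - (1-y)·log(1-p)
L = 0.1054

L = -1·log(0.9) - 0·log(0.1) = -log(0.9) = 0.1054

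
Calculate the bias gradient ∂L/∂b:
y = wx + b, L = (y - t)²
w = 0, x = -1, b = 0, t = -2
∂L/∂b = 4

y = wx + b = (0)(-1) + 0 = 0
∂L/∂y = 2(y - t) = 2(0 - -2) = 4
∂y/∂b = 1
∂L/∂b = ∂L/∂y · ∂y/∂b = 4 × 1 = 4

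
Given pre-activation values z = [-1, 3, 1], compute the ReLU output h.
h = [0, 3, 1]

ReLU applied element-wise: max(0,-1)=0, max(0,3)=3, max(0,1)=1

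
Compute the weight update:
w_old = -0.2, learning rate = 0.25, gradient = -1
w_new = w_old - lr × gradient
w_new = 0.05

w_new = w - η·∂L/∂w = -0.2 - 0.25×(-1) = -0.2 - (-0.25) = 0.05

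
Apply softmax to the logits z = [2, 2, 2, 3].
p = [0.1749, 0.1749, 0.1749, 0.4754]

exp(z) = [7.389, 7.389, 7.389, 20.09]
Sum = 42.25
p = [0.1749, 0.1749, 0.1749, 0.4754]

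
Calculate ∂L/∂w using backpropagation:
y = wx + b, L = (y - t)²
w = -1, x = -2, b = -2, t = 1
∂L/∂w = 4

y = wx + b = (-1)(-2) + -2 = 0
∂L/∂y = 2(y - t) = 2(0 - 1) = -2
∂y/∂w = x = -2
∂L/∂w = ∂L/∂y · ∂y/∂w = -2 × -2 = 4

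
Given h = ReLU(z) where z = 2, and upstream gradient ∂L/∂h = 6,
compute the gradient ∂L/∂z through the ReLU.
∂L/∂z = 6

h = ReLU(2) = 2
Since z > 0: ∂h/∂z = 1
∂L/∂z = ∂L/∂h · ∂h/∂z = 6 × 1 = 6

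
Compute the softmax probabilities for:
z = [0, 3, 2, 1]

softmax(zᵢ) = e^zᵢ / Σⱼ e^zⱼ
p = [0.0321, 0.6439, 0.2369, 0.0871]

exp(z) = [1, 20.09, 7.389, 2.718]
Sum = 31.19
p = [0.0321, 0.6439, 0.2369, 0.0871]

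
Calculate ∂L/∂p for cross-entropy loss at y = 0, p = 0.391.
∂L/∂p = 1.642

∂L/∂p = -y/p + (1-y)/(1-p) = 0 + 1/0.609 = 1.642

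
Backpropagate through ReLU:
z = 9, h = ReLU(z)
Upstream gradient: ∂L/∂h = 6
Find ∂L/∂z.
∂L/∂z = 6

h = ReLU(9) = 9
Since z > 0: ∂h/∂z = 1
∂L/∂z = ∂L/∂h · ∂h/∂z = 6 × 1 = 6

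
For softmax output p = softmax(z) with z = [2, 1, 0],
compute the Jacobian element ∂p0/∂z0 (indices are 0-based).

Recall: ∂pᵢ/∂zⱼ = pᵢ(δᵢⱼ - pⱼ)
∂p0/∂z0 = 0.2227

p = softmax(z) = [0.6652, 0.2447, 0.09003]
p0 = 0.6652

∂p0/∂z0 = p0(1 - p0) = 0.6652 × (1 - 0.6652) = 0.2227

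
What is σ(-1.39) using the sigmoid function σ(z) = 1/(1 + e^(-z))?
0.1994

sigmoid(-1.39) = 1/(1 + e^(1.39)) = 1/(1 + 4.015) = 0.1994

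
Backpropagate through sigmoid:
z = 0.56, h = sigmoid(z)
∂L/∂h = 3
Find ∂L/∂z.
∂L/∂z = 0.6941

σ(0.56) = 0.6365
σ'(0.56) = σ(0.56)(1 - σ(0.56)) = 0.6365 × 0.3635 = 0.2314
∂L/∂z = ∂L/∂h · σ'(z) = 3 × 0.2314 = 0.6941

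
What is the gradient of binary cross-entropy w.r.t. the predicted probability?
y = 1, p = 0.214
∂L/∂p = -4.673

∂L/∂p = -y/p + (1-y)/(1-p) = -1/0.214 + 0 = -4.673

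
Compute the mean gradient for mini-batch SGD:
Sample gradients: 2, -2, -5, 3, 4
Average gradient = 0.4

Average = (1/5)(2 + -2 + -5 + 3 + 4) = 2/5 = 0.4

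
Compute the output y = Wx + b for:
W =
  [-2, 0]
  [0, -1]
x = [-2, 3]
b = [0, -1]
y = [4, -4]

Wx = [-2×-2 + 0×3, 0×-2 + -1×3]
   = [4, -3]
y = Wx + b = [4 + 0, -3 + -1] = [4, -4]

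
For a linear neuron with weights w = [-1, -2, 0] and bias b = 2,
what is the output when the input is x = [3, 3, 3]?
y = -7

y = (-1)(3) + (-2)(3) + (0)(3) + 2 = -7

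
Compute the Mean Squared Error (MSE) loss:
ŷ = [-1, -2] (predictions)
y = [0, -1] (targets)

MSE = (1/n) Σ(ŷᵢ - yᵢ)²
MSE = 1

MSE = (1/2)((-1-0)² + (-2--1)²) = (1/2)(1 + 1) = 1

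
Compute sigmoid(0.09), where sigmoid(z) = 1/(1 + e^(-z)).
0.5225

sigmoid(0.09) = 1/(1 + e^(-0.09)) = 1/(1 + 0.9139) = 0.5225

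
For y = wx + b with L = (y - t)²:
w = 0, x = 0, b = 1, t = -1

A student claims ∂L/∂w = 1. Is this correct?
Incorrect

y = (0)(0) + 1 = 1
∂L/∂y = 2(y - t) = 2(1 - -1) = 4
∂y/∂w = x = 0
∂L/∂w = 4 × 0 = 0

Claimed value: 1
Incorrect: The correct gradient is 0.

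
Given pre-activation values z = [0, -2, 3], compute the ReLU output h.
h = [0, 0, 3]

ReLU applied element-wise: max(0,0)=0, max(0,-2)=0, max(0,3)=3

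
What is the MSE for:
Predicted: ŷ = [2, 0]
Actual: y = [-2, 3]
MSE = 12.5

MSE = (1/2)((2--2)² + (0-3)²) = (1/2)(16 + 9) = 12.5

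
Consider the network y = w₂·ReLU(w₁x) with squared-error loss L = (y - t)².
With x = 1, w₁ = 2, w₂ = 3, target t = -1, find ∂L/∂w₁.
∂L/∂w₁ = 42

Forward pass:
z = w₁x = 2×1 = 2
h = ReLU(2) = 2
y = w₂h = 3×2 = 6

Backward pass:
∂L/∂y = 2(y - t) = 2(6 - -1) = 14
∂y/∂h = w₂ = 3
∂h/∂z = 1 (ReLU derivative)
∂z/∂w₁ = x = 1

∂L/∂w₁ = 14 × 3 × 1 × 1 = 42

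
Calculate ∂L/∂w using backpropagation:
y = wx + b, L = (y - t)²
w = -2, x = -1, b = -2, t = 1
∂L/∂w = 2

y = wx + b = (-2)(-1) + -2 = 0
∂L/∂y = 2(y - t) = 2(0 - 1) = -2
∂y/∂w = x = -1
∂L/∂w = ∂L/∂y · ∂y/∂w = -2 × -1 = 2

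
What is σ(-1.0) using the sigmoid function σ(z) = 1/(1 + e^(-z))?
0.2689

sigmoid(-1.0) = 1/(1 + e^(1.0)) = 1/(1 + 2.718) = 0.2689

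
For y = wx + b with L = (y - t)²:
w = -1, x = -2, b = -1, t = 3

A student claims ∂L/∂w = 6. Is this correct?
Incorrect

y = (-1)(-2) + -1 = 1
∂L/∂y = 2(y - t) = 2(1 - 3) = -4
∂y/∂w = x = -2
∂L/∂w = -4 × -2 = 8

Claimed value: 6
Incorrect: The correct gradient is 8.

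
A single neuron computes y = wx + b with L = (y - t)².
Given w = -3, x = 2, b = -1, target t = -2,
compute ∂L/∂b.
∂L/∂b = -10

y = wx + b = (-3)(2) + -1 = -7
∂L/∂y = 2(y - t) = 2(-7 - -2) = -10
∂y/∂b = 1
∂L/∂b = ∂L/∂y · ∂y/∂b = -10 × 1 = -10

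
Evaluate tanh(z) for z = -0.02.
-0.02

tanh(-0.02) = (e^(-0.02) - e^(0.02))/(e^(-0.02) + e^(0.02)) = -0.02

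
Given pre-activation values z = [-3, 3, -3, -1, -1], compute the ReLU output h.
h = [0, 3, 0, 0, 0]

ReLU applied element-wise: max(0,-3)=0, max(0,3)=3, max(0,-3)=0, max(0,-1)=0, max(0,-1)=0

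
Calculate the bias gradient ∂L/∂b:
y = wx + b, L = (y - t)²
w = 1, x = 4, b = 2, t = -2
∂L/∂b = 16

y = wx + b = (1)(4) + 2 = 6
∂L/∂y = 2(y - t) = 2(6 - -2) = 16
∂y/∂b = 1
∂L/∂b = ∂L/∂y · ∂y/∂b = 16 × 1 = 16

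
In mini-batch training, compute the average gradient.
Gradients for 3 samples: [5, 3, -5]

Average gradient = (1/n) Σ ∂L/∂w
Average gradient = 1

Average = (1/3)(5 + 3 + -5) = 3/3 = 1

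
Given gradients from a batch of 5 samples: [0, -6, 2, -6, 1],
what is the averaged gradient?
Average gradient = -1.8

Average = (1/5)(0 + -6 + 2 + -6 + 1) = -9/5 = -1.8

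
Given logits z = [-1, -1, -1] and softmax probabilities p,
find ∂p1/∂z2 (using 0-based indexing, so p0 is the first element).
∂p1/∂z2 = -0.1111

p = softmax(z) = [0.3333, 0.3333, 0.3333]
p1 = 0.3333, p2 = 0.3333

∂p1/∂z2 = -p1 × p2 = -0.3333 × 0.3333 = -0.1111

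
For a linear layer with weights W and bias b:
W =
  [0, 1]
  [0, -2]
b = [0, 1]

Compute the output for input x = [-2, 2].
y = [2, -3]

Wx = [0×-2 + 1×2, 0×-2 + -2×2]
   = [2, -4]
y = Wx + b = [2 + 0, -4 + 1] = [2, -3]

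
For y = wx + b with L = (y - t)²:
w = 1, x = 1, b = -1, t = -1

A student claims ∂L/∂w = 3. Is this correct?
Incorrect

y = (1)(1) + -1 = 0
∂L/∂y = 2(y - t) = 2(0 - -1) = 2
∂y/∂w = x = 1
∂L/∂w = 2 × 1 = 2

Claimed value: 3
Incorrect: The correct gradient is 2.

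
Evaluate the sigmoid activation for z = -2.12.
0.1072

sigmoid(-2.12) = 1/(1 + e^(2.12)) = 1/(1 + 8.331) = 0.1072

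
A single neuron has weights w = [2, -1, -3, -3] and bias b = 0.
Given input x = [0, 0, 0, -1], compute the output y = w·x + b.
y = 3

y = (2)(0) + (-1)(0) + (-3)(0) + (-3)(-1) + 0 = 3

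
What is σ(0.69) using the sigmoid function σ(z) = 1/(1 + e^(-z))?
0.666

sigmoid(0.69) = 1/(1 + e^(-0.69)) = 1/(1 + 0.5016) = 0.666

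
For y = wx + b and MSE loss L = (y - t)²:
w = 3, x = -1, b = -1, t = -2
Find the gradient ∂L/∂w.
∂L/∂w = 4

y = wx + b = (3)(-1) + -1 = -4
∂L/∂y = 2(y - t) = 2(-4 - -2) = -4
∂y/∂w = x = -1
∂L/∂w = ∂L/∂y · ∂y/∂w = -4 × -1 = 4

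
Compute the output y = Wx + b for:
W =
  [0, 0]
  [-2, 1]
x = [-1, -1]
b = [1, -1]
y = [1, 0]

Wx = [0×-1 + 0×-1, -2×-1 + 1×-1]
   = [0, 1]
y = Wx + b = [0 + 1, 1 + -1] = [1, 0]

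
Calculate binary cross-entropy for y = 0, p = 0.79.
L = 1.561

L = -0·log(0.79) - 1·log(0.21) = -log(0.21) = 1.561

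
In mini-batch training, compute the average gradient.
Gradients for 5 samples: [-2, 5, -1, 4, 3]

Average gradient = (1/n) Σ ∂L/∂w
Average gradient = 1.8

Average = (1/5)(-2 + 5 + -1 + 4 + 3) = 9/5 = 1.8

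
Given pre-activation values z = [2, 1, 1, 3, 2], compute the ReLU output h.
h = [2, 1, 1, 3, 2]

ReLU applied element-wise: max(0,2)=2, max(0,1)=1, max(0,1)=1, max(0,3)=3, max(0,2)=2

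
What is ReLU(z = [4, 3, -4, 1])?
h = [4, 3, 0, 1]

ReLU applied element-wise: max(0,4)=4, max(0,3)=3, max(0,-4)=0, max(0,1)=1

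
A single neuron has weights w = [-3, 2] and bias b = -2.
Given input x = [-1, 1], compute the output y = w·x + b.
y = 3

y = (-3)(-1) + (2)(1) + -2 = 3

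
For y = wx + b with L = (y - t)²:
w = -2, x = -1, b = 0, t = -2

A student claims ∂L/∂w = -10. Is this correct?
Incorrect

y = (-2)(-1) + 0 = 2
∂L/∂y = 2(y - t) = 2(2 - -2) = 8
∂y/∂w = x = -1
∂L/∂w = 8 × -1 = -8

Claimed value: -10
Incorrect: The correct gradient is -8.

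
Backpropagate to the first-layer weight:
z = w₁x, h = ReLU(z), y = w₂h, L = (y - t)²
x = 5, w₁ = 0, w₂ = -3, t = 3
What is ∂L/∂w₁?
∂L/∂w₁ = 0

Forward pass:
z = w₁x = 0×5 = 0
h = ReLU(0) = 0
y = w₂h = -3×0 = 0

Backward pass:
∂L/∂y = 2(y - t) = 2(0 - 3) = -6
∂y/∂h = w₂ = -3
∂h/∂z = 0 (ReLU derivative)
∂z/∂w₁ = x = 5

∂L/∂w₁ = -6 × -3 × 0 × 5 = 0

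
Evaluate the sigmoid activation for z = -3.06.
0.04479

sigmoid(-3.06) = 1/(1 + e^(3.06)) = 1/(1 + 21.33) = 0.04479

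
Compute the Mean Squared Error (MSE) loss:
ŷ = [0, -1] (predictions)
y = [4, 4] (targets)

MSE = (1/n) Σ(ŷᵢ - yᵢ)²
MSE = 20.5

MSE = (1/2)((0-4)² + (-1-4)²) = (1/2)(16 + 25) = 20.5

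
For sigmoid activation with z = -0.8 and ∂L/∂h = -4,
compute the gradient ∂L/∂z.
∂L/∂z = -0.8556

σ(-0.8) = 0.31
σ'(-0.8) = σ(-0.8)(1 - σ(-0.8)) = 0.31 × 0.69 = 0.2139
∂L/∂z = ∂L/∂h · σ'(z) = -4 × 0.2139 = -0.8556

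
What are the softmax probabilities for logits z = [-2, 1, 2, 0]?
p = [0.012, 0.2418, 0.6572, 0.0889]

exp(z) = [0.1353, 2.718, 7.389, 1]
Sum = 11.24
p = [0.012, 0.2418, 0.6572, 0.0889]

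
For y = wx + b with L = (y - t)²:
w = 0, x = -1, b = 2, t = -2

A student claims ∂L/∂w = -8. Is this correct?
Correct

y = (0)(-1) + 2 = 2
∂L/∂y = 2(y - t) = 2(2 - -2) = 8
∂y/∂w = x = -1
∂L/∂w = 8 × -1 = -8

Claimed value: -8
Correct: The correct gradient is -8.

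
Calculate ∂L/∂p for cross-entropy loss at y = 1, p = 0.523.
∂L/∂p = -1.912

∂L/∂p = -y/p + (1-y)/(1-p) = -1/0.523 + 0 = -1.912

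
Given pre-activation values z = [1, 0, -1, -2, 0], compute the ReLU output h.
h = [1, 0, 0, 0, 0]

ReLU applied element-wise: max(0,1)=1, max(0,0)=0, max(0,-1)=0, max(0,-2)=0, max(0,0)=0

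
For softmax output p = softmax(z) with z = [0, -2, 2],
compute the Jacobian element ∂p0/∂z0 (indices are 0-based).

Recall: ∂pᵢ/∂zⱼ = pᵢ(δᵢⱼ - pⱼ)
∂p0/∂z0 = 0.1035

p = softmax(z) = [0.1173, 0.01588, 0.8668]
p0 = 0.1173

∂p0/∂z0 = p0(1 - p0) = 0.1173 × (1 - 0.1173) = 0.1035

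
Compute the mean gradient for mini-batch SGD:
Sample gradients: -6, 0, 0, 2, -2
Average gradient = -1.2

Average = (1/5)(-6 + 0 + 0 + 2 + -2) = -6/5 = -1.2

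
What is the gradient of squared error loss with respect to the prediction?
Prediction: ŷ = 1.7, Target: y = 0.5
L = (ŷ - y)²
∂L/∂ŷ = 2.4

∂L/∂ŷ = 2(ŷ - y) = 2(1.7 - 0.5) = 2(1.2) = 2.4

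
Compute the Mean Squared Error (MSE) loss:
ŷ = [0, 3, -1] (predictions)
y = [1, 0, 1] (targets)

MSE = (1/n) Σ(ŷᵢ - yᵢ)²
MSE = 4.667

MSE = (1/3)((0-1)² + (3-0)² + (-1-1)²) = (1/3)(1 + 9 + 4) = 4.667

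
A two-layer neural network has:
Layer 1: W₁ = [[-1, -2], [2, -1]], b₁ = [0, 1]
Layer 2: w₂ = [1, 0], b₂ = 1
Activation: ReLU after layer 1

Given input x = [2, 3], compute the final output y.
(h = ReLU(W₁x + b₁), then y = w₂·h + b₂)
y = 1

Layer 1 pre-activation: z₁ = [-8, 2]
After ReLU: h = [0, 2]
Layer 2 output: y = 1×0 + 0×2 + 1 = 1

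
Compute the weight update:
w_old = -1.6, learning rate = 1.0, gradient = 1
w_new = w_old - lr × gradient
w_new = -2.6

w_new = w - η·∂L/∂w = -1.6 - 1.0×(1) = -1.6 - (1) = -2.6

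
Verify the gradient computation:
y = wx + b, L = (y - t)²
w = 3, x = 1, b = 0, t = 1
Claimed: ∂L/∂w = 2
Incorrect

y = (3)(1) + 0 = 3
∂L/∂y = 2(y - t) = 2(3 - 1) = 4
∂y/∂w = x = 1
∂L/∂w = 4 × 1 = 4

Claimed value: 2
Incorrect: The correct gradient is 4.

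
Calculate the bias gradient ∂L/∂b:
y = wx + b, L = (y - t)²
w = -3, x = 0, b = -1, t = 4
∂L/∂b = -10

y = wx + b = (-3)(0) + -1 = -1
∂L/∂y = 2(y - t) = 2(-1 - 4) = -10
∂y/∂b = 1
∂L/∂b = ∂L/∂y · ∂y/∂b = -10 × 1 = -10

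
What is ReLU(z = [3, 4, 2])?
h = [3, 4, 2]

ReLU applied element-wise: max(0,3)=3, max(0,4)=4, max(0,2)=2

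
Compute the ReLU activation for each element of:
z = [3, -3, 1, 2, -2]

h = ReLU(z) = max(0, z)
h = [3, 0, 1, 2, 0]

ReLU applied element-wise: max(0,3)=3, max(0,-3)=0, max(0,1)=1, max(0,2)=2, max(0,-2)=0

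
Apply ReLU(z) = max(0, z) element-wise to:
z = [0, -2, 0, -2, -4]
h = [0, 0, 0, 0, 0]

ReLU applied element-wise: max(0,0)=0, max(0,-2)=0, max(0,0)=0, max(0,-2)=0, max(0,-4)=0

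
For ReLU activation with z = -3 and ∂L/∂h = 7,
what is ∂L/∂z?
∂L/∂z = 0

h = ReLU(-3) = 0
Since z < 0: ∂h/∂z = 0
∂L/∂z = ∂L/∂h · ∂h/∂z = 7 × 0 = 0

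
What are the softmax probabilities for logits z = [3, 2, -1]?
p = [0.7214, 0.2654, 0.0132]

exp(z) = [20.09, 7.389, 0.3679]
Sum = 27.84
p = [0.7214, 0.2654, 0.0132]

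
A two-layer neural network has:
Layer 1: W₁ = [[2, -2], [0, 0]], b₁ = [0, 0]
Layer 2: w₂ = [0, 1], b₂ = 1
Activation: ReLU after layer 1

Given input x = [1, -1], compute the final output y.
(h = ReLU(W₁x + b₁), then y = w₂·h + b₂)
y = 1

Layer 1 pre-activation: z₁ = [4, 0]
After ReLU: h = [4, 0]
Layer 2 output: y = 0×4 + 1×0 + 1 = 1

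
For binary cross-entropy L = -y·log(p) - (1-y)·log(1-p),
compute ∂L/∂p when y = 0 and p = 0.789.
∂L/∂p = 4.739

∂L/∂p = -y/p + (1-y)/(1-p) = 0 + 1/0.211 = 4.739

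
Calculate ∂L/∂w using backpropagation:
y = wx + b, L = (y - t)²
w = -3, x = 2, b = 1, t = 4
∂L/∂w = -36

y = wx + b = (-3)(2) + 1 = -5
∂L/∂y = 2(y - t) = 2(-5 - 4) = -18
∂y/∂w = x = 2
∂L/∂w = ∂L/∂y · ∂y/∂w = -18 × 2 = -36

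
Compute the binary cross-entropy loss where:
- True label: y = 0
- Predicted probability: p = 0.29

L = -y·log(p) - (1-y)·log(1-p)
L = 0.3425

L = -0·log(0.29) - 1·log(0.71) = -log(0.71) = 0.3425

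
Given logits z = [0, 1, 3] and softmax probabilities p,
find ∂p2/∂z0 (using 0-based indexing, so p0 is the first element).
∂p2/∂z0 = -0.03545

p = softmax(z) = [0.04201, 0.1142, 0.8438]
p2 = 0.8438, p0 = 0.04201

∂p2/∂z0 = -p2 × p0 = -0.8438 × 0.04201 = -0.03545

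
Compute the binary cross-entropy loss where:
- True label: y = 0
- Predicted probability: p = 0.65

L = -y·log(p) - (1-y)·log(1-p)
L = 1.05

L = -0·log(0.65) - 1·log(0.35) = -log(0.35) = 1.05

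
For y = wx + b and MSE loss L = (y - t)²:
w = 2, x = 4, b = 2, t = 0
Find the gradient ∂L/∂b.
∂L/∂b = 20

y = wx + b = (2)(4) + 2 = 10
∂L/∂y = 2(y - t) = 2(10 - 0) = 20
∂y/∂b = 1
∂L/∂b = ∂L/∂y · ∂y/∂b = 20 × 1 = 20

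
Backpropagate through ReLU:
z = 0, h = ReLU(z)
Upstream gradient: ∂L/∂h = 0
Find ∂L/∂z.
∂L/∂z = 0

h = ReLU(0) = 0
At z = 0: ∂h/∂z = 0 (by convention)
∂L/∂z = ∂L/∂h · ∂h/∂z = 0 × 0 = 0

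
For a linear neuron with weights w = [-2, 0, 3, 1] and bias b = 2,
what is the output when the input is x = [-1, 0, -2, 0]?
y = -2

y = (-2)(-1) + (0)(0) + (3)(-2) + (1)(0) + 2 = -2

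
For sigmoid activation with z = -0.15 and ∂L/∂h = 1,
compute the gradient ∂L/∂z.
∂L/∂z = 0.2486

σ(-0.15) = 0.4626
σ'(-0.15) = σ(-0.15)(1 - σ(-0.15)) = 0.4626 × 0.5374 = 0.2486
∂L/∂z = ∂L/∂h · σ'(z) = 1 × 0.2486 = 0.2486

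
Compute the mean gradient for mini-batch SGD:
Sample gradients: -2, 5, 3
Average gradient = 2

Average = (1/3)(-2 + 5 + 3) = 6/3 = 2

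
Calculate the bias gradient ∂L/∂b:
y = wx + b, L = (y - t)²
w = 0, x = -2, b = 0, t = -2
∂L/∂b = 4

y = wx + b = (0)(-2) + 0 = 0
∂L/∂y = 2(y - t) = 2(0 - -2) = 4
∂y/∂b = 1
∂L/∂b = ∂L/∂y · ∂y/∂b = 4 × 1 = 4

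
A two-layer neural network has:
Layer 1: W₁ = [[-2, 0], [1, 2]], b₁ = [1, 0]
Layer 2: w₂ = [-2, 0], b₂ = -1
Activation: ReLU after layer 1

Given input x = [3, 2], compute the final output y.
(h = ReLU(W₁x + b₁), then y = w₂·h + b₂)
y = -1

Layer 1 pre-activation: z₁ = [-5, 7]
After ReLU: h = [0, 7]
Layer 2 output: y = -2×0 + 0×7 + -1 = -1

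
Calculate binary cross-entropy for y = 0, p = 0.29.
L = 0.3425

L = -0·log(0.29) - 1·log(0.71) = -log(0.71) = 0.3425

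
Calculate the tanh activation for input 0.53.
0.4854

tanh(0.53) = (e^(0.53) - e^(-0.53))/(e^(0.53) + e^(-0.53)) = 0.4854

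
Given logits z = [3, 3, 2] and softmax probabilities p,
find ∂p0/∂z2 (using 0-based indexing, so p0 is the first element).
∂p0/∂z2 = -0.06561

p = softmax(z) = [0.4223, 0.4223, 0.1554]
p0 = 0.4223, p2 = 0.1554

∂p0/∂z2 = -p0 × p2 = -0.4223 × 0.1554 = -0.06561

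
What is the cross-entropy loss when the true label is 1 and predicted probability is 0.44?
L = 0.821

L = -1·log(0.44) - 0·log(0.56) = -log(0.44) = 0.821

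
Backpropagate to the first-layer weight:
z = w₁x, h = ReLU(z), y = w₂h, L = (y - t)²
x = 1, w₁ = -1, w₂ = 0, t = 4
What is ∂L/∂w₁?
∂L/∂w₁ = 0

Forward pass:
z = w₁x = -1×1 = -1
h = ReLU(-1) = 0
y = w₂h = 0×0 = 0

Backward pass:
∂L/∂y = 2(y - t) = 2(0 - 4) = -8
∂y/∂h = w₂ = 0
∂h/∂z = 0 (ReLU derivative)
∂z/∂w₁ = x = 1

∂L/∂w₁ = -8 × 0 × 0 × 1 = 0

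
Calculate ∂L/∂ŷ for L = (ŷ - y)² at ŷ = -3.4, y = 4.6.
∂L/∂ŷ = -16.0

∂L/∂ŷ = 2(ŷ - y) = 2(-3.4 - 4.6) = 2(-8.0) = -16.0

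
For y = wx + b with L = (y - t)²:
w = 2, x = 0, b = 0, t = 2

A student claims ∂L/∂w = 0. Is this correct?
Correct

y = (2)(0) + 0 = 0
∂L/∂y = 2(y - t) = 2(0 - 2) = -4
∂y/∂w = x = 0
∂L/∂w = -4 × 0 = 0

Claimed value: 0
Correct: The correct gradient is 0.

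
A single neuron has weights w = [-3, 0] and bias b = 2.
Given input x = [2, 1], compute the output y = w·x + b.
y = -4

y = (-3)(2) + (0)(1) + 2 = -4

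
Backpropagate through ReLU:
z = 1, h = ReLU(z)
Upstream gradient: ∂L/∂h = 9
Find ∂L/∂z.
∂L/∂z = 9

h = ReLU(1) = 1
Since z > 0: ∂h/∂z = 1
∂L/∂z = ∂L/∂h · ∂h/∂z = 9 × 1 = 9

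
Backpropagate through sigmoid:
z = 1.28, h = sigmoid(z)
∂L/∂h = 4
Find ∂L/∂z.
∂L/∂z = 0.6809

σ(1.28) = 0.7824
σ'(1.28) = σ(1.28)(1 - σ(1.28)) = 0.7824 × 0.2176 = 0.1702
∂L/∂z = ∂L/∂h · σ'(z) = 4 × 0.1702 = 0.6809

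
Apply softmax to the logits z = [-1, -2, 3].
p = [0.0179, 0.0066, 0.9756]

exp(z) = [0.3679, 0.1353, 20.09]
Sum = 20.59
p = [0.0179, 0.0066, 0.9756]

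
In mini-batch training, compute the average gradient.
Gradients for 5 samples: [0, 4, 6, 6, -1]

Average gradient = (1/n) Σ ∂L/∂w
Average gradient = 3

Average = (1/5)(0 + 4 + 6 + 6 + -1) = 15/5 = 3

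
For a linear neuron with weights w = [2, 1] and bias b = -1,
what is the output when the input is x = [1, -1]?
y = 0

y = (2)(1) + (1)(-1) + -1 = 0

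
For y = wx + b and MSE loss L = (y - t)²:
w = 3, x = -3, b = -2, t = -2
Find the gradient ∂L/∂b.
∂L/∂b = -18

y = wx + b = (3)(-3) + -2 = -11
∂L/∂y = 2(y - t) = 2(-11 - -2) = -18
∂y/∂b = 1
∂L/∂b = ∂L/∂y · ∂y/∂b = -18 × 1 = -18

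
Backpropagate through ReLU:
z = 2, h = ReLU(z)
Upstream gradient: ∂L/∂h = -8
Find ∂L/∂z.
∂L/∂z = -8

h = ReLU(2) = 2
Since z > 0: ∂h/∂z = 1
∂L/∂z = ∂L/∂h · ∂h/∂z = -8 × 1 = -8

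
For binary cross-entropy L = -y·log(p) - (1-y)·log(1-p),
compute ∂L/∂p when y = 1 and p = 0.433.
∂L/∂p = -2.309

∂L/∂p = -y/p + (1-y)/(1-p) = -1/0.433 + 0 = -2.309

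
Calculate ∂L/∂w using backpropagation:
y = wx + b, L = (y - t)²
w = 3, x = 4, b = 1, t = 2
∂L/∂w = 88

y = wx + b = (3)(4) + 1 = 13
∂L/∂y = 2(y - t) = 2(13 - 2) = 22
∂y/∂w = x = 4
∂L/∂w = ∂L/∂y · ∂y/∂w = 22 × 4 = 88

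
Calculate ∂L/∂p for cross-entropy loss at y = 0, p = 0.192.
∂L/∂p = 1.238

∂L/∂p = -y/p + (1-y)/(1-p) = 0 + 1/0.808 = 1.238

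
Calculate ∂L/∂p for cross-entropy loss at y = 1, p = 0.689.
∂L/∂p = -1.451

∂L/∂p = -y/p + (1-y)/(1-p) = -1/0.689 + 0 = -1.451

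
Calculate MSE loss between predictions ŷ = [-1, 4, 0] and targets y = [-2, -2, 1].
MSE = 12.67

MSE = (1/3)((-1--2)² + (4--2)² + (0-1)²) = (1/3)(1 + 36 + 1) = 12.67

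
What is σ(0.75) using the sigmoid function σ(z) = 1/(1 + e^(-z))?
0.6792

sigmoid(0.75) = 1/(1 + e^(-0.75)) = 1/(1 + 0.4724) = 0.6792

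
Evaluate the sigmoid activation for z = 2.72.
0.9382

sigmoid(2.72) = 1/(1 + e^(-2.72)) = 1/(1 + 0.06587) = 0.9382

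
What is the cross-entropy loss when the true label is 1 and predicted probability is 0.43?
L = 0.844

L = -1·log(0.43) - 0·log(0.57) = -log(0.43) = 0.844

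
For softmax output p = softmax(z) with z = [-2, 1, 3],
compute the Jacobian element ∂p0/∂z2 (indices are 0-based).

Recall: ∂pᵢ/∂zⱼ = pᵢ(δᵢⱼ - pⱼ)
∂p0/∂z2 = -0.005166

p = softmax(z) = [0.0059, 0.1185, 0.8756]
p0 = 0.0059, p2 = 0.8756

∂p0/∂z2 = -p0 × p2 = -0.0059 × 0.8756 = -0.005166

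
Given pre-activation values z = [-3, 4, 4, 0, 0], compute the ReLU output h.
h = [0, 4, 4, 0, 0]

ReLU applied element-wise: max(0,-3)=0, max(0,4)=4, max(0,4)=4, max(0,0)=0, max(0,0)=0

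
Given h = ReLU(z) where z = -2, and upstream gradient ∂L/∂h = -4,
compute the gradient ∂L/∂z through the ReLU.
∂L/∂z = 0

h = ReLU(-2) = 0
Since z < 0: ∂h/∂z = 0
∂L/∂z = ∂L/∂h · ∂h/∂z = -4 × 0 = 0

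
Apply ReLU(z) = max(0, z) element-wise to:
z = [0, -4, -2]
h = [0, 0, 0]

ReLU applied element-wise: max(0,0)=0, max(0,-4)=0, max(0,-2)=0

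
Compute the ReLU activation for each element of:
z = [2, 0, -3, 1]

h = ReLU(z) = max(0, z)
h = [2, 0, 0, 1]

ReLU applied element-wise: max(0,2)=2, max(0,0)=0, max(0,-3)=0, max(0,1)=1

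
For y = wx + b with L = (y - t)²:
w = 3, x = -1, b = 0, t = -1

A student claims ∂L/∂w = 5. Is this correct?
Incorrect

y = (3)(-1) + 0 = -3
∂L/∂y = 2(y - t) = 2(-3 - -1) = -4
∂y/∂w = x = -1
∂L/∂w = -4 × -1 = 4

Claimed value: 5
Incorrect: The correct gradient is 4.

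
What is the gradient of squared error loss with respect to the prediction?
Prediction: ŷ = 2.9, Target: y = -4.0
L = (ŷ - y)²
∂L/∂ŷ = 13.8

∂L/∂ŷ = 2(ŷ - y) = 2(2.9 - -4.0) = 2(6.9) = 13.8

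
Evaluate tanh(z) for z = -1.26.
-0.8511

tanh(-1.26) = (e^(-1.26) - e^(1.26))/(e^(-1.26) + e^(1.26)) = -0.8511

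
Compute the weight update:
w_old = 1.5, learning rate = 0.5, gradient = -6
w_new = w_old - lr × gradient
w_new = 4.5

w_new = w - η·∂L/∂w = 1.5 - 0.5×(-6) = 1.5 - (-3) = 4.5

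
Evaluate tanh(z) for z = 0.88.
0.7064

tanh(0.88) = (e^(0.88) - e^(-0.88))/(e^(0.88) + e^(-0.88)) = 0.7064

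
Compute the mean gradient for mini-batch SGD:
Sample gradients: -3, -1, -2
Average gradient = -2

Average = (1/3)(-3 + -1 + -2) = -6/3 = -2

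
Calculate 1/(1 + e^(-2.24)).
0.9038

sigmoid(2.24) = 1/(1 + e^(-2.24)) = 1/(1 + 0.1065) = 0.9038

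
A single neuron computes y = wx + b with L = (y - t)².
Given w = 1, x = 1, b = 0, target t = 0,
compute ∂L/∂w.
∂L/∂w = 2

y = wx + b = (1)(1) + 0 = 1
∂L/∂y = 2(y - t) = 2(1 - 0) = 2
∂y/∂w = x = 1
∂L/∂w = ∂L/∂y · ∂y/∂w = 2 × 1 = 2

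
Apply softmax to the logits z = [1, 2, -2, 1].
p = [0.2097, 0.5701, 0.0104, 0.2097]

exp(z) = [2.718, 7.389, 0.1353, 2.718]
Sum = 12.96
p = [0.2097, 0.5701, 0.0104, 0.2097]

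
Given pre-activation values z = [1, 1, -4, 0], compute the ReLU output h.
h = [1, 1, 0, 0]

ReLU applied element-wise: max(0,1)=1, max(0,1)=1, max(0,-4)=0, max(0,0)=0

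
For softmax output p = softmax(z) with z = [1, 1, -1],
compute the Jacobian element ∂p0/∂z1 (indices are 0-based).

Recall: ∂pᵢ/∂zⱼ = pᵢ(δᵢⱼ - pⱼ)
∂p0/∂z1 = -0.2193

p = softmax(z) = [0.4683, 0.4683, 0.06338]
p0 = 0.4683, p1 = 0.4683

∂p0/∂z1 = -p0 × p1 = -0.4683 × 0.4683 = -0.2193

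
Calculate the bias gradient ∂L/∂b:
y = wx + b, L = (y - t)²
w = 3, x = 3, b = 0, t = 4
∂L/∂b = 10

y = wx + b = (3)(3) + 0 = 9
∂L/∂y = 2(y - t) = 2(9 - 4) = 10
∂y/∂b = 1
∂L/∂b = ∂L/∂y · ∂y/∂b = 10 × 1 = 10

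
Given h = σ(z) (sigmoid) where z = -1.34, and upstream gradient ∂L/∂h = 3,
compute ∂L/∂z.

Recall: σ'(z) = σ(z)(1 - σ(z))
∂L/∂z = 0.4933

σ(-1.34) = 0.2075
σ'(-1.34) = σ(-1.34)(1 - σ(-1.34)) = 0.2075 × 0.7925 = 0.1644
∂L/∂z = ∂L/∂h · σ'(z) = 3 × 0.1644 = 0.4933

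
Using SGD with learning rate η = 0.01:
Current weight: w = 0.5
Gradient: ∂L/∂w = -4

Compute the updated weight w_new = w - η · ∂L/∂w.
w_new = 0.54

w_new = w - η·∂L/∂w = 0.5 - 0.01×(-4) = 0.5 - (-0.04) = 0.54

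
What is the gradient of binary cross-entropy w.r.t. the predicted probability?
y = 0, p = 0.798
∂L/∂p = 4.95

∂L/∂p = -y/p + (1-y)/(1-p) = 0 + 1/0.202 = 4.95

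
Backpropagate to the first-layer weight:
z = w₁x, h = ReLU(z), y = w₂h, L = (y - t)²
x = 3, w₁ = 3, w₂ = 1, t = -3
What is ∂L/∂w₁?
∂L/∂w₁ = 72

Forward pass:
z = w₁x = 3×3 = 9
h = ReLU(9) = 9
y = w₂h = 1×9 = 9

Backward pass:
∂L/∂y = 2(y - t) = 2(9 - -3) = 24
∂y/∂h = w₂ = 1
∂h/∂z = 1 (ReLU derivative)
∂z/∂w₁ = x = 3

∂L/∂w₁ = 24 × 1 × 1 × 3 = 72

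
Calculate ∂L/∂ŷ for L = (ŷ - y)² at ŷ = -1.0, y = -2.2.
∂L/∂ŷ = 2.4

∂L/∂ŷ = 2(ŷ - y) = 2(-1.0 - -2.2) = 2(1.2) = 2.4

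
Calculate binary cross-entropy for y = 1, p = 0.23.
L = 1.47

L = -1·log(0.23) - 0·log(0.77) = -log(0.23) = 1.47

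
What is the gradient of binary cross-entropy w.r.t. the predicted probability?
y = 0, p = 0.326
∂L/∂p = 1.484

∂L/∂p = -y/p + (1-y)/(1-p) = 0 + 1/0.674 = 1.484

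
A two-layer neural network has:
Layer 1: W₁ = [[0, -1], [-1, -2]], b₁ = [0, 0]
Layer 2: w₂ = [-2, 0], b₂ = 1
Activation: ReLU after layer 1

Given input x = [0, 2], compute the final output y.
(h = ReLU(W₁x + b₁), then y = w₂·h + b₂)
y = 1

Layer 1 pre-activation: z₁ = [-2, -4]
After ReLU: h = [0, 0]
Layer 2 output: y = -2×0 + 0×0 + 1 = 1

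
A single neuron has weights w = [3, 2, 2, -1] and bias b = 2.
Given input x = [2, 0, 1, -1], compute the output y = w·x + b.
y = 11

y = (3)(2) + (2)(0) + (2)(1) + (-1)(-1) + 2 = 11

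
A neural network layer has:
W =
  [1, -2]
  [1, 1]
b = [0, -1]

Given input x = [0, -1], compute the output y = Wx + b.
y = [2, -2]

Wx = [1×0 + -2×-1, 1×0 + 1×-1]
   = [2, -1]
y = Wx + b = [2 + 0, -1 + -1] = [2, -2]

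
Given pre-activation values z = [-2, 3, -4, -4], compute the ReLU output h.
h = [0, 3, 0, 0]

ReLU applied element-wise: max(0,-2)=0, max(0,3)=3, max(0,-4)=0, max(0,-4)=0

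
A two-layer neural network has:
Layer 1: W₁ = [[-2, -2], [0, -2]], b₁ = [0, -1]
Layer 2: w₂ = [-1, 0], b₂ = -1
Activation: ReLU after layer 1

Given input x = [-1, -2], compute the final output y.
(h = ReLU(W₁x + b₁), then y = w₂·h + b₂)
y = -7

Layer 1 pre-activation: z₁ = [6, 3]
After ReLU: h = [6, 3]
Layer 2 output: y = -1×6 + 0×3 + -1 = -7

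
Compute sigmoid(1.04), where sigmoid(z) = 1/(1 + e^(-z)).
0.7389

sigmoid(1.04) = 1/(1 + e^(-1.04)) = 1/(1 + 0.3535) = 0.7389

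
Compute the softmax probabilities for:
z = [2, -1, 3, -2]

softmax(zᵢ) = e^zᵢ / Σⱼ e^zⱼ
p = [0.2641, 0.0131, 0.7179, 0.0048]

exp(z) = [7.389, 0.3679, 20.09, 0.1353]
Sum = 27.98
p = [0.2641, 0.0131, 0.7179, 0.0048]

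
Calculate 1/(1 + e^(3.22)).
0.03842

sigmoid(-3.22) = 1/(1 + e^(3.22)) = 1/(1 + 25.03) = 0.03842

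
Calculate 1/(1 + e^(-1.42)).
0.8053

sigmoid(1.42) = 1/(1 + e^(-1.42)) = 1/(1 + 0.2417) = 0.8053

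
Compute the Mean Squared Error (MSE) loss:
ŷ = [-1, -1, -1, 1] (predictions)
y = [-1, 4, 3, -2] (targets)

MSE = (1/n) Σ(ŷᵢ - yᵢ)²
MSE = 12.5

MSE = (1/4)((-1--1)² + (-1-4)² + (-1-3)² + (1--2)²) = (1/4)(0 + 25 + 16 + 9) = 12.5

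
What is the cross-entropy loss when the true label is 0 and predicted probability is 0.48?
L = 0.6539

L = -0·log(0.48) - 1·log(0.52) = -log(0.52) = 0.6539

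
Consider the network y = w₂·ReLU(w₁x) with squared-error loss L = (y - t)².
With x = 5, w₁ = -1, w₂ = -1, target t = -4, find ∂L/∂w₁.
∂L/∂w₁ = 0

Forward pass:
z = w₁x = -1×5 = -5
h = ReLU(-5) = 0
y = w₂h = -1×0 = 0

Backward pass:
∂L/∂y = 2(y - t) = 2(0 - -4) = 8
∂y/∂h = w₂ = -1
∂h/∂z = 0 (ReLU derivative)
∂z/∂w₁ = x = 5

∂L/∂w₁ = 8 × -1 × 0 × 5 = 0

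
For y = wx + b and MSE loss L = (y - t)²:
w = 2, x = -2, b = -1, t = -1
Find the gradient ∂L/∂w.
∂L/∂w = 16

y = wx + b = (2)(-2) + -1 = -5
∂L/∂y = 2(y - t) = 2(-5 - -1) = -8
∂y/∂w = x = -2
∂L/∂w = ∂L/∂y · ∂y/∂w = -8 × -2 = 16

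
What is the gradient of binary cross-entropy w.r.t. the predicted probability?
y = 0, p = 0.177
∂L/∂p = 1.215

∂L/∂p = -y/p + (1-y)/(1-p) = 0 + 1/0.823 = 1.215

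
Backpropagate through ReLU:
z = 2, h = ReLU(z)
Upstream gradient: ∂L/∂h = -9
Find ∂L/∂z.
∂L/∂z = -9

h = ReLU(2) = 2
Since z > 0: ∂h/∂z = 1
∂L/∂z = ∂L/∂h · ∂h/∂z = -9 × 1 = -9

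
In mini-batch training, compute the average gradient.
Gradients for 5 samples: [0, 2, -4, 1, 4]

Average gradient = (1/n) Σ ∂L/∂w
Average gradient = 0.6

Average = (1/5)(0 + 2 + -4 + 1 + 4) = 3/5 = 0.6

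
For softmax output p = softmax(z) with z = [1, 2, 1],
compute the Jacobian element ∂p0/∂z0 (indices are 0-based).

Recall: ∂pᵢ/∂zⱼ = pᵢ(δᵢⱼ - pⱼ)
∂p0/∂z0 = 0.167

p = softmax(z) = [0.2119, 0.5761, 0.2119]
p0 = 0.2119

∂p0/∂z0 = p0(1 - p0) = 0.2119 × (1 - 0.2119) = 0.167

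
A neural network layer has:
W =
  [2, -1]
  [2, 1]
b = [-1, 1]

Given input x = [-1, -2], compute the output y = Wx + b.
y = [-1, -3]

Wx = [2×-1 + -1×-2, 2×-1 + 1×-2]
   = [0, -4]
y = Wx + b = [0 + -1, -4 + 1] = [-1, -3]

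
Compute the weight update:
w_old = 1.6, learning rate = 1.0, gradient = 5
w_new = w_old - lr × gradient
w_new = -3.4

w_new = w - η·∂L/∂w = 1.6 - 1.0×(5) = 1.6 - (5) = -3.4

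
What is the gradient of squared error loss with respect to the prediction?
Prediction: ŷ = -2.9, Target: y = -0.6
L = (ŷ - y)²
∂L/∂ŷ = -4.6

∂L/∂ŷ = 2(ŷ - y) = 2(-2.9 - -0.6) = 2(-2.3) = -4.6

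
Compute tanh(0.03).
0.02999

tanh(0.03) = (e^(0.03) - e^(-0.03))/(e^(0.03) + e^(-0.03)) = 0.02999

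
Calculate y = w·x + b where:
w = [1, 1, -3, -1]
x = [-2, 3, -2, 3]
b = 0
y = 4

y = (1)(-2) + (1)(3) + (-3)(-2) + (-1)(3) + 0 = 4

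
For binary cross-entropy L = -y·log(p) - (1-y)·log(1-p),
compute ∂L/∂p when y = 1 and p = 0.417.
∂L/∂p = -2.398

∂L/∂p = -y/p + (1-y)/(1-p) = -1/0.417 + 0 = -2.398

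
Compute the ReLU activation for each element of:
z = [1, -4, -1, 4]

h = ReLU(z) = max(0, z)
h = [1, 0, 0, 4]

ReLU applied element-wise: max(0,1)=1, max(0,-4)=0, max(0,-1)=0, max(0,4)=4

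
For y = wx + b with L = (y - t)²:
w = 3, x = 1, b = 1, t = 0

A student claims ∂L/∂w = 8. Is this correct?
Correct

y = (3)(1) + 1 = 4
∂L/∂y = 2(y - t) = 2(4 - 0) = 8
∂y/∂w = x = 1
∂L/∂w = 8 × 1 = 8

Claimed value: 8
Correct: The correct gradient is 8.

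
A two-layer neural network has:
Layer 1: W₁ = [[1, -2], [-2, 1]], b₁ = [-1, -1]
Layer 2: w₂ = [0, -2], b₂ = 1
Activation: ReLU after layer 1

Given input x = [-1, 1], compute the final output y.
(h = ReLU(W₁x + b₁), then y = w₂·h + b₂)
y = -3

Layer 1 pre-activation: z₁ = [-4, 2]
After ReLU: h = [0, 2]
Layer 2 output: y = 0×0 + -2×2 + 1 = -3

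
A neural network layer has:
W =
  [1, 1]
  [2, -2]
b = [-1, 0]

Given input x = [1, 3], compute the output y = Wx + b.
y = [3, -4]

Wx = [1×1 + 1×3, 2×1 + -2×3]
   = [4, -4]
y = Wx + b = [4 + -1, -4 + 0] = [3, -4]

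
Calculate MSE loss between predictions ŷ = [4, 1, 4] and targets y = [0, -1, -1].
MSE = 15

MSE = (1/3)((4-0)² + (1--1)² + (4--1)²) = (1/3)(16 + 4 + 25) = 15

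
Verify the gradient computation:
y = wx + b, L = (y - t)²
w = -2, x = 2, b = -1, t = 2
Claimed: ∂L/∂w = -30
Incorrect

y = (-2)(2) + -1 = -5
∂L/∂y = 2(y - t) = 2(-5 - 2) = -14
∂y/∂w = x = 2
∂L/∂w = -14 × 2 = -28

Claimed value: -30
Incorrect: The correct gradient is -28.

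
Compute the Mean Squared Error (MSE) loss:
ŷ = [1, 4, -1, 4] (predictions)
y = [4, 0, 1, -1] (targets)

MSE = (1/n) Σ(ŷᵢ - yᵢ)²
MSE = 13.5

MSE = (1/4)((1-4)² + (4-0)² + (-1-1)² + (4--1)²) = (1/4)(9 + 16 + 4 + 25) = 13.5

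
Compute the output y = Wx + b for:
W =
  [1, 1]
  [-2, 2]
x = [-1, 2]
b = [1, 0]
y = [2, 6]

Wx = [1×-1 + 1×2, -2×-1 + 2×2]
   = [1, 6]
y = Wx + b = [1 + 1, 6 + 0] = [2, 6]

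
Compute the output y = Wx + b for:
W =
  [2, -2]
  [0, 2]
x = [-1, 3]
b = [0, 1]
y = [-8, 7]

Wx = [2×-1 + -2×3, 0×-1 + 2×3]
   = [-8, 6]
y = Wx + b = [-8 + 0, 6 + 1] = [-8, 7]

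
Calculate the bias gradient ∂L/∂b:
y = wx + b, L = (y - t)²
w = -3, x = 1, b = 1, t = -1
∂L/∂b = -2

y = wx + b = (-3)(1) + 1 = -2
∂L/∂y = 2(y - t) = 2(-2 - -1) = -2
∂y/∂b = 1
∂L/∂b = ∂L/∂y · ∂y/∂b = -2 × 1 = -2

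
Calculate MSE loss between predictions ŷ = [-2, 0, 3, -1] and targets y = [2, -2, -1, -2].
MSE = 9.25

MSE = (1/4)((-2-2)² + (0--2)² + (3--1)² + (-1--2)²) = (1/4)(16 + 4 + 16 + 1) = 9.25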